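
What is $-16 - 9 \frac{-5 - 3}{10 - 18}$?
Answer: $-25$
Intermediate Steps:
$-16 - 9 \frac{-5 - 3}{10 - 18} = -16 - 9 \left(- \frac{8}{-8}\right) = -16 - 9 \left(\left(-8\right) \left(- \frac{1}{8}\right)\right) = -16 - 9 = -25$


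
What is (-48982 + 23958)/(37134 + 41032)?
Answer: -736/2299 ≈ -0.32014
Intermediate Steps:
(-48982 + 23958)/(37134 + 41032) = -25024/78166 = -25024*1/78166 = -736/2299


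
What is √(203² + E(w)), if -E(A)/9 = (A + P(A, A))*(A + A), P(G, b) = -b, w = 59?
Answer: 203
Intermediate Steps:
E(A) = 0 (E(A) = -9*(A - A)*(A + A) = -0*2*A = -9*0 = 0)
√(203² + E(w)) = √(203² + 0) = √(41209 + 0) = √41209 = 203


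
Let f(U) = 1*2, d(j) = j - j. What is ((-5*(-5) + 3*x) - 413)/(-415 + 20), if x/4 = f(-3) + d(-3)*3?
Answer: 364/395 ≈ 0.92152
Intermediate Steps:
d(j) = 0
f(U) = 2
x = 8 (x = 4*(2 + 0*3) = 4*(2 + 0) = 4*2 = 8)
((-5*(-5) + 3*x) - 413)/(-415 + 20) = ((-5*(-5) + 3*8) - 413)/(-415 + 20) = ((25 + 24) - 413)/(-395) = (49 - 413)*(-1/395) = -364*(-1/395) = 364/395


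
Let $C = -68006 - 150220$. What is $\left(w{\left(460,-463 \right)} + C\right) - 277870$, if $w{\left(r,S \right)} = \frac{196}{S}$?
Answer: $- \frac{229692644}{463} \approx -4.961 \cdot 10^{5}$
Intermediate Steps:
$C = -218226$ ($C = -68006 - 150220 = -218226$)
$\left(w{\left(460,-463 \right)} + C\right) - 277870 = \left(\frac{196}{-463} - 218226\right) - 277870 = \left(196 \left(- \frac{1}{463}\right) - 218226\right) - 277870 = \left(- \frac{196}{463} - 218226\right) - 277870 = - \frac{101038834}{463} - 277870 = - \frac{229692644}{463}$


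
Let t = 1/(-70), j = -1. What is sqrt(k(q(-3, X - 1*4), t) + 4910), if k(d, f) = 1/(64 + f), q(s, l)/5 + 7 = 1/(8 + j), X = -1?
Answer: 2*sqrt(24625497210)/4479 ≈ 70.072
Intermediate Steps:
q(s, l) = -240/7 (q(s, l) = -35 + 5/(8 - 1) = -35 + 5/7 = -240/7)
t = -1/70 ≈ -0.014286
sqrt(k(q(-3, X - 1*4), t) + 4910) = sqrt(1/(64 - 1/70) + 4910) = sqrt(1/(4479/70) + 4910) = sqrt(70/4479 + 4910) = sqrt(21991960/4479) = 2*sqrt(24625497210)/4479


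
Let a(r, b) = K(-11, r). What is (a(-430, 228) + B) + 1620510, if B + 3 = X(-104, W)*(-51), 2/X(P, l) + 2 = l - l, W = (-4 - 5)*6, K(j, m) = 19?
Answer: 1620577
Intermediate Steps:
a(r, b) = 19
W = -54 (W = -9*6 = -54)
X(P, l) = -1 (X(P, l) = 2/(-2 + (l - l)) = 2/(-2 + 0) = 2/(-2) = 2*(-½) = -1)
B = 48 (B = -3 - 1*(-51) = -3 + 51 = 48)
(a(-430, 228) + B) + 1620510 = (19 + 48) + 1620510 = 67 + 1620510 = 1620577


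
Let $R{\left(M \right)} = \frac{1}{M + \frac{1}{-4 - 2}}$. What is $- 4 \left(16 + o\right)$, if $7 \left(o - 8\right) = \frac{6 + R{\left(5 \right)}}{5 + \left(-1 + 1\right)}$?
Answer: $- \frac{19632}{203} \approx -96.709$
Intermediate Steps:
$R{\left(M \right)} = \frac{1}{- \frac{1}{6} + M}$ ($R{\left(M \right)} = \frac{1}{M + \frac{1}{-6}} = \frac{1}{M - \frac{1}{6}} = \frac{1}{- \frac{1}{6} + M}$)
$o = \frac{1660}{203}$ ($o = 8 + \frac{\left(6 + \frac{6}{-1 + 6 \cdot 5}\right) \frac{1}{5 + \left(-1 + 1\right)}}{7} = 8 + \frac{\left(6 + \frac{6}{-1 + 30}\right) \frac{1}{5 + 0}}{7} = 8 + \frac{\left(6 + \frac{6}{29}\right) \frac{1}{5}}{7} = 8 + \frac{\frac{180}{29} \cdot \frac{1}{5}}{7} = 8 + \frac{1}{7} \cdot \frac{36}{29} = 8 + \frac{36}{203} = \frac{1660}{203} \approx 8.1773$)
$- 4 \left(16 + o\right) = - 4 \left(16 + \frac{1660}{203}\right) = \left(-4\right) \frac{4908}{203} = - \frac{19632}{203}$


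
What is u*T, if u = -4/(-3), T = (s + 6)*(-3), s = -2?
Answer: -16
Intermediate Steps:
T = -12 (T = (-2 + 6)*(-3) = 4*(-3) = -12)
u = 4/3 (u = -4*(-⅓) = 4/3 ≈ 1.3333)
u*T = (4/3)*(-12) = -16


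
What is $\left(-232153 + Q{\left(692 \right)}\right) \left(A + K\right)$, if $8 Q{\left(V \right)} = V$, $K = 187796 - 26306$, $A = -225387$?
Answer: $\frac{29656706301}{2} \approx 1.4828 \cdot 10^{10}$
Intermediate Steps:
$K = 161490$ ($K = 187796 - 26306 = 161490$)
$Q{\left(V \right)} = \frac{V}{8}$
$\left(-232153 + Q{\left(692 \right)}\right) \left(A + K\right) = \left(-232153 + \frac{1}{8} \cdot 692\right) \left(-225387 + 161490\right) = \left(-232153 + \frac{173}{2}\right) \left(-63897\right) = \left(- \frac{464133}{2}\right) \left(-63897\right) = \frac{29656706301}{2}$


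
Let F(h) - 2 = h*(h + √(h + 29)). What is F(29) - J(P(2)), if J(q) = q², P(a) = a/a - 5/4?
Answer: 13487/16 + 29*√58 ≈ 1063.8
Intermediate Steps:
P(a) = -¼ (P(a) = 1 - 5*¼ = 1 - 5/4 = -¼)
F(h) = 2 + h*(h + √(29 + h)) (F(h) = 2 + h*(h + √(h + 29)) = 2 + h*(h + √(29 + h)))
F(29) - J(P(2)) = (2 + 29² + 29*√(29 + 29)) - (-¼)² = (2 + 841 + 29*√58) - 1*1/16 = (843 + 29*√58) - 1/16 = 13487/16 + 29*√58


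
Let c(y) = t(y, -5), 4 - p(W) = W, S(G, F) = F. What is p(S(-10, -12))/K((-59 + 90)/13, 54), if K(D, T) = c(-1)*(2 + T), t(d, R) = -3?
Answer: -2/21 ≈ -0.095238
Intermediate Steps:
p(W) = 4 - W
c(y) = -3
K(D, T) = -6 - 3*T (K(D, T) = -3*(2 + T) = -6 - 3*T)
p(S(-10, -12))/K((-59 + 90)/13, 54) = (4 - 1*(-12))/(-6 - 3*54) = (4 + 12)/(-6 - 162) = 16/(-168) = 16*(-1/168) = -2/21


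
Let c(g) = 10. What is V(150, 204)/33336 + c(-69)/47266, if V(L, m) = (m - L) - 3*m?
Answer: -723363/43768316 ≈ -0.016527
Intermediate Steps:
V(L, m) = -L - 2*m
V(150, 204)/33336 + c(-69)/47266 = (-1*150 - 2*204)/33336 + 10/47266 = (-150 - 408)*(1/33336) + 10*(1/47266) = -558*1/33336 + 5/23633 = -31/1852 + 5/23633 = -723363/43768316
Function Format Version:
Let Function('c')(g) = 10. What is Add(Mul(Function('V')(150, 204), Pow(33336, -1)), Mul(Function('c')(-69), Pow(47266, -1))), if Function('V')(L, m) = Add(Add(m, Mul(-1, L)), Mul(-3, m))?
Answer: Rational(-723363, 43768316) ≈ -0.016527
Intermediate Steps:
Function('V')(L, m) = Add(Mul(-1, L), Mul(-2, m))
Add(Mul(Function('V')(150, 204), Pow(33336, -1)), Mul(Function('c')(-69), Pow(47266, -1))) = Add(Mul(Add(Mul(-1, 150), Mul(-2, 204)), Pow(33336, -1)), Mul(10, Pow(47266, -1))) = Add(Mul(Add(-150, -408), Rational(1, 33336)), Mul(10, Rational(1, 47266))) = Add(Mul(-558, Rational(1, 33336)), Rational(5, 23633)) = Add(Rational(-31, 1852), Rational(5, 23633)) = Rational(-723363, 43768316)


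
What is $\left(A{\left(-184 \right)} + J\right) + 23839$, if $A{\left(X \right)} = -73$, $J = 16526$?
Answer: $40292$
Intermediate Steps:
$\left(A{\left(-184 \right)} + J\right) + 23839 = \left(-73 + 16526\right) + 23839 = 16453 + 23839 = 40292$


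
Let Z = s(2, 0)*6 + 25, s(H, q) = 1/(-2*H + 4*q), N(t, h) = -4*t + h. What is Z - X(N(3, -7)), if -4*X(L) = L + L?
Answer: 14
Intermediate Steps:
N(t, h) = h - 4*t
Z = 47/2 (Z = (1/(2*(-1*2 + 2*0)))*6 + 25 = (1/(2*(-2 + 0)))*6 + 25 = ((½)/(-2))*6 + 25 = ((½)*(-½))*6 + 25 = -¼*6 + 25 = -3/2 + 25 = 47/2 ≈ 23.500)
X(L) = -L/2 (X(L) = -(L + L)/4 = -L/2)
Z - X(N(3, -7)) = 47/2 - (-1)*(-7 - 4*3)/2 = 47/2 - (-1)*(-7 - 12)/2 = 47/2 - (-1)*(-19)/2 = 47/2 - 1*19/2 = 47/2 - 19/2 = 14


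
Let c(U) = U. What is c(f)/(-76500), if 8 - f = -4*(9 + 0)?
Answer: -11/19125 ≈ -0.00057516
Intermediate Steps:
f = 44 (f = 8 - (-4)*(9 + 0) = 8 - (-4)*9 = 8 - 1*(-36) = 8 + 36 = 44)
c(f)/(-76500) = 44/(-76500) = 44*(-1/76500) = -11/19125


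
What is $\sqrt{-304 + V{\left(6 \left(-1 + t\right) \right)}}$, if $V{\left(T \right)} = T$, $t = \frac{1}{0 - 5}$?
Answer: $\frac{2 i \sqrt{1945}}{5} \approx 17.641 i$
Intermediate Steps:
$t = - \frac{1}{5}$ ($t = \frac{1}{-5} = - \frac{1}{5} \approx -0.2$)
$\sqrt{-304 + V{\left(6 \left(-1 + t\right) \right)}} = \sqrt{-304 + 6 \left(-1 - \frac{1}{5}\right)} = \sqrt{-304 + 6 \left(- \frac{6}{5}\right)} = \sqrt{-304 - \frac{36}{5}} = \sqrt{- \frac{1556}{5}} = \frac{2 i \sqrt{1945}}{5}$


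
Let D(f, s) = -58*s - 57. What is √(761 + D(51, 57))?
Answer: I*√2602 ≈ 51.01*I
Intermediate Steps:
D(f, s) = -57 - 58*s
√(761 + D(51, 57)) = √(761 + (-57 - 58*57)) = √(761 + (-57 - 3306)) = √(761 - 3363) = √(-2602) = I*√2602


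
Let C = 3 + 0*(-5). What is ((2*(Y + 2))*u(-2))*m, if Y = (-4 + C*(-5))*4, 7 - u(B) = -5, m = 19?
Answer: -33744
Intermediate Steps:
C = 3 (C = 3 + 0 = 3)
u(B) = 12 (u(B) = 7 - 1*(-5) = 7 + 5 = 12)
Y = -76 (Y = (-4 + 3*(-5))*4 = (-4 - 15)*4 = -19*4 = -76)
((2*(Y + 2))*u(-2))*m = ((2*(-76 + 2))*12)*19 = ((2*(-74))*12)*19 = -148*12*19 = -1776*19 = -33744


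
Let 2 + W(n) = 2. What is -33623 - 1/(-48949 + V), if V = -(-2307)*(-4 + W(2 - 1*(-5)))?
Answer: -1956085270/58177 ≈ -33623.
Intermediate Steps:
W(n) = 0 (W(n) = -2 + 2 = 0)
V = -9228 (V = -(-2307)*(-4 + 0) = -(-2307)*(-4) = -769*12 = -9228)
-33623 - 1/(-48949 + V) = -33623 - 1/(-48949 - 9228) = -33623 - 1/(-58177) = -33623 - 1*(-1/58177) = -33623 + 1/58177 = -1956085270/58177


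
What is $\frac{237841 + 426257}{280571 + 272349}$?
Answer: $\frac{332049}{276460} \approx 1.2011$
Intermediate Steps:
$\frac{237841 + 426257}{280571 + 272349} = \frac{664098}{552920} = 664098 \cdot \frac{1}{552920} = \frac{332049}{276460}$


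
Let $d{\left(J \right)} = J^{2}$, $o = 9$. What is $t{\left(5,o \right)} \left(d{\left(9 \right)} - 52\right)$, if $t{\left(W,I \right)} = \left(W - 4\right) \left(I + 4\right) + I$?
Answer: $638$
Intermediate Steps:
$t{\left(W,I \right)} = I + \left(-4 + W\right) \left(4 + I\right)$ ($t{\left(W,I \right)} = \left(-4 + W\right) \left(4 + I\right) + I = I + \left(-4 + W\right) \left(4 + I\right)$)
$t{\left(5,o \right)} \left(d{\left(9 \right)} - 52\right) = \left(-16 - 27 + 4 \cdot 5 + 9 \cdot 5\right) \left(9^{2} - 52\right) = \left(-16 - 27 + 20 + 45\right) \left(81 - 52\right) = 22 \cdot 29 = 638$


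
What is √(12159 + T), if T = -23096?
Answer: I*√10937 ≈ 104.58*I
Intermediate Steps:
√(12159 + T) = √(12159 - 23096) = √(-10937) = I*√10937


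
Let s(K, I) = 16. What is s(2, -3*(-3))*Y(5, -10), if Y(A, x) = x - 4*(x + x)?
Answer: 1120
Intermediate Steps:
Y(A, x) = -7*x (Y(A, x) = x - 8*x = -7*x)
s(2, -3*(-3))*Y(5, -10) = 16*(-7*(-10)) = 16*70 = 1120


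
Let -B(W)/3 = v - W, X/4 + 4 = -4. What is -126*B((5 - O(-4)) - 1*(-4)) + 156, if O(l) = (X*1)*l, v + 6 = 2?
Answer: 43626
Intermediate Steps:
X = -32 (X = -16 + 4*(-4) = -16 - 16 = -32)
v = -4 (v = -6 + 2 = -4)
O(l) = -32*l (O(l) = (-32*1)*l = -32*l)
B(W) = 12 + 3*W (B(W) = -3*(-4 - W) = 12 + 3*W)
-126*B((5 - O(-4)) - 1*(-4)) + 156 = -126*(12 + 3*((5 - (-32)*(-4)) - 1*(-4))) + 156 = -126*(12 + 3*((5 - 1*128) + 4)) + 156 = -126*(12 + 3*((5 - 128) + 4)) + 156 = -126*(12 + 3*(-123 + 4)) + 156 = -126*(12 + 3*(-119)) + 156 = -126*(12 - 357) + 156 = -126*(-345) + 156 = 43470 + 156 = 43626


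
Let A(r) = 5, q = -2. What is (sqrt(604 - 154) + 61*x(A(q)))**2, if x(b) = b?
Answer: 93475 + 9150*sqrt(2) ≈ 1.0642e+5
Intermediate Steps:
(sqrt(604 - 154) + 61*x(A(q)))**2 = (sqrt(604 - 154) + 61*5)**2 = (sqrt(450) + 305)**2 = (15*sqrt(2) + 305)**2 = (305 + 15*sqrt(2))**2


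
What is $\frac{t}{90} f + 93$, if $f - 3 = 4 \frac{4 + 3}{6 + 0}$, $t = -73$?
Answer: $\frac{23431}{270} \approx 86.781$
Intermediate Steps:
$f = \frac{23}{3}$ ($f = 3 + 4 \frac{4 + 3}{6 + 0} = 3 + 4 \cdot \frac{7}{6} = 3 + \frac{14}{3} = \frac{23}{3} \approx 7.6667$)
$\frac{t}{90} f + 93 = - \frac{73}{90} \cdot \frac{23}{3} + 93 = \left(-73\right) \frac{1}{90} \cdot \frac{23}{3} + 93 = \left(- \frac{73}{90}\right) \frac{23}{3} + 93 = - \frac{1679}{270} + 93 = \frac{23431}{270}$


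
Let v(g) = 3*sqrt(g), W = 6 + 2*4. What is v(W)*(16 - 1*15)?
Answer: 3*sqrt(14) ≈ 11.225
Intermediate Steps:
W = 14 (W = 6 + 8 = 14)
v(W)*(16 - 1*15) = (3*sqrt(14))*(16 - 1*15) = (3*sqrt(14))*(16 - 15) = (3*sqrt(14))*1 = 3*sqrt(14)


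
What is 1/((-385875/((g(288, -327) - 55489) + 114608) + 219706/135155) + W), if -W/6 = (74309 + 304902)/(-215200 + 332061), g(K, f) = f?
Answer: -928581334366360/22664494087769413 ≈ -0.040971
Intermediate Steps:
W = -2275266/116861 (W = -6*(74309 + 304902)/(-215200 + 332061) = -2275266/116861 ≈ -19.470)
1/((-385875/((g(288, -327) - 55489) + 114608) + 219706/135155) + W) = 1/((-385875/((-327 - 55489) + 114608) + 219706/135155) - 2275266/116861) = 1/((-385875/(-55816 + 114608) + 219706*(1/135155)) - 2275266/116861) = 1/((-385875/58792 + 219706/135155) - 2275266/116861) = 1/(-39235980473/7946032760 - 2275266/116861) = 1/(-22664494087769413/928581334366360) = -928581334366360/22664494087769413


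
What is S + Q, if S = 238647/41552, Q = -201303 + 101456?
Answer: -4148603897/41552 ≈ -99841.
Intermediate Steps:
Q = -99847
S = 238647/41552 (S = 238647*(1/41552) = 238647/41552 ≈ 5.7433)
S + Q = 238647/41552 - 99847 = -4148603897/41552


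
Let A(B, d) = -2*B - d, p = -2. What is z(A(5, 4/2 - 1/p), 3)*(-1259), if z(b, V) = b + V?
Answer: 23921/2 ≈ 11961.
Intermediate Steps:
A(B, d) = -d - 2*B
z(b, V) = V + b
z(A(5, 4/2 - 1/p), 3)*(-1259) = (3 + (-(4/2 - 1/(-2)) - 2*5))*(-1259) = (3 + (-(4*(½) - 1*(-½)) - 10))*(-1259) = (3 + (-(2 + ½) - 10))*(-1259) = (3 + (-1*5/2 - 10))*(-1259) = (3 + (-5/2 - 10))*(-1259) = (3 - 25/2)*(-1259) = -19/2*(-1259) = 23921/2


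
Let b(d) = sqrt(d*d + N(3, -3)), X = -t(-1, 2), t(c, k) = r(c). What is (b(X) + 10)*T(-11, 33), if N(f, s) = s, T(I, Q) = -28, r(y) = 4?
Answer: -280 - 28*sqrt(13) ≈ -380.96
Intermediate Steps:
t(c, k) = 4
X = -4 (X = -1*4 = -4)
b(d) = sqrt(-3 + d**2) (b(d) = sqrt(d*d - 3) = sqrt(d**2 - 3) = sqrt(-3 + d**2))
(b(X) + 10)*T(-11, 33) = (sqrt(-3 + (-4)**2) + 10)*(-28) = (sqrt(-3 + 16) + 10)*(-28) = (sqrt(13) + 10)*(-28) = (10 + sqrt(13))*(-28) = -280 - 28*sqrt(13)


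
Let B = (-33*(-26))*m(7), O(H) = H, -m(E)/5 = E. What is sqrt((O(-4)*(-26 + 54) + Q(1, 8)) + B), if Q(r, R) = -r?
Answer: I*sqrt(30143) ≈ 173.62*I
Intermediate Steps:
m(E) = -5*E
B = -30030 (B = (-33*(-26))*(-5*7) = 858*(-35) = -30030)
sqrt((O(-4)*(-26 + 54) + Q(1, 8)) + B) = sqrt((-4*(-26 + 54) - 1*1) - 30030) = sqrt((-4*28 - 1) - 30030) = sqrt((-112 - 1) - 30030) = sqrt(-113 - 30030) = sqrt(-30143) = I*sqrt(30143)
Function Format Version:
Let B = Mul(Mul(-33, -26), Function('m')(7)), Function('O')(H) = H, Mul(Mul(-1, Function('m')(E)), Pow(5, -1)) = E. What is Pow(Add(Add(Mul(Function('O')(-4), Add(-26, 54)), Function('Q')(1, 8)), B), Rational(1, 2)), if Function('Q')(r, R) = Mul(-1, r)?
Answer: Mul(I, Pow(30143, Rational(1, 2))) ≈ Mul(173.62, I)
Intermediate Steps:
Function('m')(E) = Mul(-5, E)
B = -30030 (B = Mul(Mul(-33, -26), Mul(-5, 7)) = Mul(858, -35) = -30030)
Pow(Add(Add(Mul(Function('O')(-4), Add(-26, 54)), Function('Q')(1, 8)), B), Rational(1, 2)) = Pow(Add(Add(Mul(-4, Add(-26, 54)), Mul(-1, 1)), -30030), Rational(1, 2)) = Pow(Add(Add(Mul(-4, 28), -1), -30030), Rational(1, 2)) = Pow(Add(Add(-112, -1), -30030), Rational(1, 2)) = Pow(Add(-113, -30030), Rational(1, 2)) = Pow(-30143, Rational(1, 2)) = Mul(I, Pow(30143, Rational(1, 2)))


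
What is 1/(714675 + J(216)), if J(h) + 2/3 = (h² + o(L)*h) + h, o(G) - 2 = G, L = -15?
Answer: 3/2276215 ≈ 1.3180e-6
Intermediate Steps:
o(G) = 2 + G
J(h) = -⅔ + h² - 12*h (J(h) = -⅔ + ((h² + (2 - 15)*h) + h) = -⅔ + ((h² - 13*h) + h) = -⅔ + (h² - 12*h) = -⅔ + h² - 12*h)
1/(714675 + J(216)) = 1/(714675 + (-⅔ + 216² - 12*216)) = 1/(714675 + (-⅔ + 46656 - 2592)) = 1/(714675 + 132190/3) = 1/(2276215/3) = 3/2276215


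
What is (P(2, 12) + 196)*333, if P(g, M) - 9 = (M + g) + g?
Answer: 73593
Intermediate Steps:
P(g, M) = 9 + M + 2*g (P(g, M) = 9 + ((M + g) + g) = 9 + (M + 2*g) = 9 + M + 2*g)
(P(2, 12) + 196)*333 = ((9 + 12 + 2*2) + 196)*333 = ((9 + 12 + 4) + 196)*333 = (25 + 196)*333 = 221*333 = 73593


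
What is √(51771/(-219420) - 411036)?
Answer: I*√549705434580645/36570 ≈ 641.12*I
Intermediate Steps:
√(51771/(-219420) - 411036) = √(51771*(-1/219420) - 411036) = √(-17257/73140 - 411036) = √(-30063190297/73140) = I*√549705434580645/36570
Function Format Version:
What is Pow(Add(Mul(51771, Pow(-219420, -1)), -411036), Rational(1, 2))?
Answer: Mul(Rational(1, 36570), I, Pow(549705434580645, Rational(1, 2))) ≈ Mul(641.12, I)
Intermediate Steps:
Pow(Add(Mul(51771, Pow(-219420, -1)), -411036), Rational(1, 2)) = Pow(Add(Mul(51771, Rational(-1, 219420)), -411036), Rational(1, 2)) = Pow(Add(Rational(-17257, 73140), -411036), Rational(1, 2)) = Pow(Rational(-30063190297, 73140), Rational(1, 2)) = Mul(Rational(1, 36570), I, Pow(549705434580645, Rational(1, 2)))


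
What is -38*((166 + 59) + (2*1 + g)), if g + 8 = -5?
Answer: -8132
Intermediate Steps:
g = -13 (g = -8 - 5 = -13)
-38*((166 + 59) + (2*1 + g)) = -38*((166 + 59) + (2*1 - 13)) = -38*(225 + (2 - 13)) = -38*(225 - 11) = -38*214 = -8132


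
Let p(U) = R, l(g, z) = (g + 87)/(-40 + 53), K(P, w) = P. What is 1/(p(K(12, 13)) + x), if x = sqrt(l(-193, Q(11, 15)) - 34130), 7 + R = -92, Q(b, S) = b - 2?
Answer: -429/190403 - 2*I*sqrt(1442337)/571209 ≈ -0.0022531 - 0.004205*I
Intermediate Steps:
Q(b, S) = -2 + b
R = -99 (R = -7 - 92 = -99)
l(g, z) = 87/13 + g/13 (l(g, z) = (87 + g)/13 = (87 + g)*(1/13) = 87/13 + g/13)
p(U) = -99
x = 2*I*sqrt(1442337)/13 (x = sqrt((87/13 + (1/13)*(-193)) - 34130) = sqrt((87/13 - 193/13) - 34130) = sqrt(-106/13 - 34130) = sqrt(-443796/13) = 2*I*sqrt(1442337)/13 ≈ 184.77*I)
1/(p(K(12, 13)) + x) = 1/(-99 + 2*I*sqrt(1442337)/13)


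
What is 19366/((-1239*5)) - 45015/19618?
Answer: -658790113/121533510 ≈ -5.4206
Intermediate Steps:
19366/((-1239*5)) - 45015/19618 = 19366/(-6195) - 45015*1/19618 = 19366*(-1/6195) - 45015/19618 = -19366/6195 - 45015/19618 = -658790113/121533510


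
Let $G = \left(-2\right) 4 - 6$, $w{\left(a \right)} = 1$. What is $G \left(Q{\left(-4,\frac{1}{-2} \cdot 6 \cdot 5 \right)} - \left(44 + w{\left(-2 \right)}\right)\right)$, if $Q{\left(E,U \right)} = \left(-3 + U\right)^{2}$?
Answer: $-3906$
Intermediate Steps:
$G = -14$ ($G = -8 - 6 = -14$)
$G \left(Q{\left(-4,\frac{1}{-2} \cdot 6 \cdot 5 \right)} - \left(44 + w{\left(-2 \right)}\right)\right) = - 14 \left(\left(-3 + \frac{1}{-2} \cdot 6 \cdot 5\right)^{2} - 45\right) = - 14 \left(\left(-3 + \left(- \frac{1}{2}\right) 6 \cdot 5\right)^{2} - 45\right) = - 14 \left(\left(-3 - 15\right)^{2} - 45\right) = - 14 \left(\left(-18\right)^{2} - 45\right) = - 14 \left(324 - 45\right) = \left(-14\right) 279 = -3906$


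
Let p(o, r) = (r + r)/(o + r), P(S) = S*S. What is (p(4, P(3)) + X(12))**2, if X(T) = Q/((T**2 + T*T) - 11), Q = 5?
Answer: 25512601/12967201 ≈ 1.9675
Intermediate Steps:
P(S) = S**2
X(T) = 5/(-11 + 2*T**2) (X(T) = 5/((T**2 + T*T) - 11) = 5/((T**2 + T**2) - 11) = 5/(2*T**2 - 11) = 5/(-11 + 2*T**2))
p(o, r) = 2*r/(o + r) (p(o, r) = (2*r)/(o + r) = 2*r/(o + r))
(p(4, P(3)) + X(12))**2 = (2*3**2/(4 + 3**2) + 5/(-11 + 2*12**2))**2 = (2*9/(4 + 9) + 5/(-11 + 2*144))**2 = (2*9/13 + 5/(-11 + 288))**2 = (2*9*(1/13) + 5/277)**2 = (18/13 + 5*(1/277))**2 = (18/13 + 5/277)**2 = (5051/3601)**2 = 25512601/12967201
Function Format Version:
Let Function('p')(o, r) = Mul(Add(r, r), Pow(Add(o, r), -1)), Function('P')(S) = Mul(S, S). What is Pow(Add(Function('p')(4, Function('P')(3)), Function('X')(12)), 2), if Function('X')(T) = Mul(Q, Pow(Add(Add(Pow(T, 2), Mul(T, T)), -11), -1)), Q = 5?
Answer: Rational(25512601, 12967201) ≈ 1.9675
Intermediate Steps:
Function('P')(S) = Pow(S, 2)
Function('X')(T) = Mul(5, Pow(Add(-11, Mul(2, Pow(T, 2))), -1)) (Function('X')(T) = Mul(5, Pow(Add(Add(Pow(T, 2), Mul(T, T)), -11), -1)) = Mul(5, Pow(Add(Add(Pow(T, 2), Pow(T, 2)), -11), -1)) = Mul(5, Pow(Add(Mul(2, Pow(T, 2)), -11), -1)) = Mul(5, Pow(Add(-11, Mul(2, Pow(T, 2))), -1)))
Function('p')(o, r) = Mul(2, r, Pow(Add(o, r), -1)) (Function('p')(o, r) = Mul(Mul(2, r), Pow(Add(o, r), -1)) = Mul(2, r, Pow(Add(o, r), -1)))
Pow(Add(Function('p')(4, Function('P')(3)), Function('X')(12)), 2) = Pow(Add(Mul(2, Pow(3, 2), Pow(Add(4, Pow(3, 2)), -1)), Mul(5, Pow(Add(-11, Mul(2, Pow(12, 2))), -1))), 2) = Pow(Add(Mul(2, 9, Pow(Add(4, 9), -1)), Mul(5, Pow(Add(-11, Mul(2, 144)), -1))), 2) = Pow(Add(Mul(2, 9, Pow(13, -1)), Mul(5, Pow(Add(-11, 288), -1))), 2) = Pow(Add(Mul(2, 9, Rational(1, 13)), Mul(5, Pow(277, -1))), 2) = Pow(Add(Rational(18, 13), Mul(5, Rational(1, 277))), 2) = Pow(Add(Rational(18, 13), Rational(5, 277)), 2) = Pow(Rational(5051, 3601), 2) = Rational(25512601, 12967201)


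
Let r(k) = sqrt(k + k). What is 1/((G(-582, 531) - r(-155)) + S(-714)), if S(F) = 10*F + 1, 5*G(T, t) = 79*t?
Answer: 15635/19560133 + 25*I*sqrt(310)/39120266 ≈ 0.00079933 + 1.1252e-5*I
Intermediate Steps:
G(T, t) = 79*t/5 (G(T, t) = (79*t)/5 = 79*t/5)
r(k) = sqrt(2)*sqrt(k) (r(k) = sqrt(2*k) = sqrt(2)*sqrt(k))
S(F) = 1 + 10*F
1/((G(-582, 531) - r(-155)) + S(-714)) = 1/(((79/5)*531 - sqrt(2)*sqrt(-155)) + (1 + 10*(-714))) = 1/((41949/5 - sqrt(2)*I*sqrt(155)) + (1 - 7140)) = 1/((41949/5 - I*sqrt(310)) - 7139) = 1/(6254/5 - I*sqrt(310))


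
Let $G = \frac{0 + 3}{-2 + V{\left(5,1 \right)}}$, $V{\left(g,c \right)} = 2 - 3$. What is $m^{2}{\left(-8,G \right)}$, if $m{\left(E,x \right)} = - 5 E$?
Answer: $1600$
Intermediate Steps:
$V{\left(g,c \right)} = -1$
$G = -1$ ($G = \frac{0 + 3}{-2 - 1} = \frac{3}{-3} = 3 \left(- \frac{1}{3}\right) = -1$)
$m^{2}{\left(-8,G \right)} = \left(\left(-5\right) \left(-8\right)\right)^{2} = 40^{2} = 1600$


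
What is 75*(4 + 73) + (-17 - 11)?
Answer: 5747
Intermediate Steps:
75*(4 + 73) + (-17 - 11) = 75*77 - 28 = 5775 - 28 = 5747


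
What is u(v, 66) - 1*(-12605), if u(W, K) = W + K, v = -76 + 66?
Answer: 12661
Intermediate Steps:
v = -10
u(W, K) = K + W
u(v, 66) - 1*(-12605) = (66 - 10) - 1*(-12605) = 56 + 12605 = 12661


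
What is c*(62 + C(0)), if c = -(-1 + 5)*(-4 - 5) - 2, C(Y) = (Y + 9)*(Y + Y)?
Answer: 2108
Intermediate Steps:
C(Y) = 2*Y*(9 + Y) (C(Y) = (9 + Y)*(2*Y) = 2*Y*(9 + Y))
c = 34 (c = -4*(-9) - 2 = -1*(-36) - 2 = 36 - 2 = 34)
c*(62 + C(0)) = 34*(62 + 2*0*(9 + 0)) = 34*(62 + 2*0*9) = 34*(62 + 0) = 34*62 = 2108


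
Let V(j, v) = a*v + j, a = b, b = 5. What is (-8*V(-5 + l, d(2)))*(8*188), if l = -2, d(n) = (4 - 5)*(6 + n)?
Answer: 565504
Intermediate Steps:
d(n) = -6 - n (d(n) = -(6 + n) = -6 - n)
a = 5
V(j, v) = j + 5*v (V(j, v) = 5*v + j = j + 5*v)
(-8*V(-5 + l, d(2)))*(8*188) = (-8*((-5 - 2) + 5*(-6 - 1*2)))*(8*188) = -8*(-7 + 5*(-6 - 2))*1504 = -8*(-7 + 5*(-8))*1504 = -8*(-7 - 40)*1504 = -8*(-47)*1504 = 376*1504 = 565504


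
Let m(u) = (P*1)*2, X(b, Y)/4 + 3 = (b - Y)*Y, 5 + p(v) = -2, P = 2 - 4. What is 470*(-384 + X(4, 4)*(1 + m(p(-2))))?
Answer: -163560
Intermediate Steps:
P = -2
p(v) = -7 (p(v) = -5 - 2 = -7)
X(b, Y) = -12 + 4*Y*(b - Y) (X(b, Y) = -12 + 4*((b - Y)*Y) = -12 + 4*(Y*(b - Y)) = -12 + 4*Y*(b - Y))
m(u) = -4 (m(u) = -2*1*2 = -2*2 = -4)
470*(-384 + X(4, 4)*(1 + m(p(-2)))) = 470*(-384 + (-12 - 4*4² + 4*4*4)*(1 - 4)) = 470*(-384 + (-12 - 4*16 + 64)*(-3)) = 470*(-384 + (-12 - 64 + 64)*(-3)) = 470*(-384 - 12*(-3)) = 470*(-384 + 36) = 470*(-348) = -163560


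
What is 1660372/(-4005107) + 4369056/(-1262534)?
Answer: -9797406435820/2528291880569 ≈ -3.8751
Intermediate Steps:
1660372/(-4005107) + 4369056/(-1262534) = 1660372*(-1/4005107) + 4369056*(-1/1262534) = -1660372/4005107 - 2184528/631267 = -9797406435820/2528291880569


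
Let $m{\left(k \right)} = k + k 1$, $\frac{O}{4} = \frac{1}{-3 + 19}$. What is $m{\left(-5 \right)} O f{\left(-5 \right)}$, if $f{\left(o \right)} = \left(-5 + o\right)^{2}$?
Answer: $-250$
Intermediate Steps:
$O = \frac{1}{4}$ ($O = \frac{4}{-3 + 19} = \frac{4}{16} = 4 \cdot \frac{1}{16} = \frac{1}{4} \approx 0.25$)
$m{\left(k \right)} = 2 k$ ($m{\left(k \right)} = k + k = 2 k$)
$m{\left(-5 \right)} O f{\left(-5 \right)} = 2 \left(-5\right) \frac{1}{4} \left(-5 - 5\right)^{2} = \left(-10\right) \frac{1}{4} \left(-10\right)^{2} = \left(- \frac{5}{2}\right) 100 = -250$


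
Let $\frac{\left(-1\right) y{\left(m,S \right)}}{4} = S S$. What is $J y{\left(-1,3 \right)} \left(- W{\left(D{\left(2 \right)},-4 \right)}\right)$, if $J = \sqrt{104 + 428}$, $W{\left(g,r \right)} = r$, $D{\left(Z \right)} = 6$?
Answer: $- 288 \sqrt{133} \approx -3321.4$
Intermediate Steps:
$y{\left(m,S \right)} = - 4 S^{2}$ ($y{\left(m,S \right)} = - 4 S S = - 4 S^{2}$)
$J = 2 \sqrt{133}$ ($J = \sqrt{532} = 2 \sqrt{133} \approx 23.065$)
$J y{\left(-1,3 \right)} \left(- W{\left(D{\left(2 \right)},-4 \right)}\right) = 2 \sqrt{133} - 4 \cdot 3^{2} \left(\left(-1\right) \left(-4\right)\right) = 2 \sqrt{133} \left(-4\right) 9 \cdot 4 = 2 \sqrt{133} \left(\left(-36\right) 4\right) = 2 \sqrt{133} \left(-144\right) = - 288 \sqrt{133}$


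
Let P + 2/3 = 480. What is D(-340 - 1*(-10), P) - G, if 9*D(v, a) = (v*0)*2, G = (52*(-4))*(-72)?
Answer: -14976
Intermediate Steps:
P = 1438/3 (P = -2/3 + 480 = 1438/3 ≈ 479.33)
G = 14976 (G = -208*(-72) = 14976)
D(v, a) = 0 (D(v, a) = ((v*0)*2)/9 = (0*2)/9 = (1/9)*0 = 0)
D(-340 - 1*(-10), P) - G = 0 - 1*14976 = 0 - 14976 = -14976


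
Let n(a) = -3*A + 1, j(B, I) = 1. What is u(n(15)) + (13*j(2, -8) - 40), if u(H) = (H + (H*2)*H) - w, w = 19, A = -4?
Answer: 305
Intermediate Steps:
n(a) = 13 (n(a) = -3*(-4) + 1 = 12 + 1 = 13)
u(H) = -19 + H + 2*H**2 (u(H) = (H + (H*2)*H) - 1*19 = (H + (2*H)*H) - 19 = (H + 2*H**2) - 19 = -19 + H + 2*H**2)
u(n(15)) + (13*j(2, -8) - 40) = (-19 + 13 + 2*13**2) + (13*1 - 40) = (-19 + 13 + 2*169) + (13 - 40) = (-19 + 13 + 338) - 27 = 332 - 27 = 305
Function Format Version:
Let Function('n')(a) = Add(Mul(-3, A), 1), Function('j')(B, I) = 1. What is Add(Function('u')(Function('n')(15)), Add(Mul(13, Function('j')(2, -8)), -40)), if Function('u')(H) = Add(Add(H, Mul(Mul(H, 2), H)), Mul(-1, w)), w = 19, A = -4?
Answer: 305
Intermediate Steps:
Function('n')(a) = 13 (Function('n')(a) = Add(Mul(-3, -4), 1) = Add(12, 1) = 13)
Function('u')(H) = Add(-19, H, Mul(2, Pow(H, 2))) (Function('u')(H) = Add(Add(H, Mul(Mul(H, 2), H)), Mul(-1, 19)) = Add(Add(H, Mul(Mul(2, H), H)), -19) = Add(Add(H, Mul(2, Pow(H, 2))), -19) = Add(-19, H, Mul(2, Pow(H, 2))))
Add(Function('u')(Function('n')(15)), Add(Mul(13, Function('j')(2, -8)), -40)) = Add(Add(-19, 13, Mul(2, Pow(13, 2))), Add(Mul(13, 1), -40)) = Add(Add(-19, 13, Mul(2, 169)), Add(13, -40)) = Add(Add(-19, 13, 338), -27) = Add(332, -27) = 305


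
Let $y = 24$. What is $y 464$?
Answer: $11136$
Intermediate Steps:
$y 464 = 24 \cdot 464 = 11136$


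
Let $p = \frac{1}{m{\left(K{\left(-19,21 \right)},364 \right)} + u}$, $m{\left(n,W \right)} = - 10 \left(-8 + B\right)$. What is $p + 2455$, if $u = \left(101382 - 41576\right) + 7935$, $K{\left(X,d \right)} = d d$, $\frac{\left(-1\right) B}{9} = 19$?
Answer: $\frac{170698606}{69531} \approx 2455.0$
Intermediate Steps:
$B = -171$ ($B = \left(-9\right) 19 = -171$)
$K{\left(X,d \right)} = d^{2}$
$m{\left(n,W \right)} = 1790$ ($m{\left(n,W \right)} = - 10 \left(-8 - 171\right) = \left(-10\right) \left(-179\right) = 1790$)
$u = 67741$ ($u = 59806 + 7935 = 67741$)
$p = \frac{1}{69531}$ ($p = \frac{1}{1790 + 67741} = \frac{1}{69531} \approx 1.4382 \cdot 10^{-5}$)
$p + 2455 = \frac{1}{69531} + 2455 = \frac{170698606}{69531}$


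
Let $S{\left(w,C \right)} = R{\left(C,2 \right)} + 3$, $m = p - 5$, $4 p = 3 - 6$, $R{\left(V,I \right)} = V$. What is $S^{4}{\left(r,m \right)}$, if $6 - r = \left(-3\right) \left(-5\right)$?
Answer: $\frac{14641}{256} \approx 57.191$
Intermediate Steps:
$p = - \frac{3}{4}$ ($p = \frac{3 - 6}{4} = \frac{1}{4} \left(-3\right) = - \frac{3}{4} \approx -0.75$)
$r = -9$ ($r = 6 - \left(-3\right) \left(-5\right) = 6 - 15 = -9$)
$m = - \frac{23}{4}$ ($m = - \frac{3}{4} - 5 = - \frac{23}{4} \approx -5.75$)
$S{\left(w,C \right)} = 3 + C$ ($S{\left(w,C \right)} = C + 3 = 3 + C$)
$S^{4}{\left(r,m \right)} = \left(3 - \frac{23}{4}\right)^{4} = \left(- \frac{11}{4}\right)^{4} = \frac{14641}{256}$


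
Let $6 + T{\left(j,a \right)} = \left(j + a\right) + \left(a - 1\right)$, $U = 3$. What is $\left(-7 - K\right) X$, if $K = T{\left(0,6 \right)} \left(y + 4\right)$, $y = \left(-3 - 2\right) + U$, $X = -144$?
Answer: $2448$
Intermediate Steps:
$T{\left(j,a \right)} = -7 + j + 2 a$ ($T{\left(j,a \right)} = -6 + \left(\left(j + a\right) + \left(a - 1\right)\right) = -6 + \left(\left(a + j\right) + \left(-1 + a\right)\right) = -6 + \left(-1 + j + 2 a\right) = -7 + j + 2 a$)
$y = -2$ ($y = \left(-3 - 2\right) + 3 = -5 + 3 = -2$)
$K = 10$ ($K = \left(-7 + 0 + 2 \cdot 6\right) \left(-2 + 4\right) = \left(-7 + 0 + 12\right) 2 = 5 \cdot 2 = 10$)
$\left(-7 - K\right) X = \left(-7 - 10\right) \left(-144\right) = \left(-17\right) \left(-144\right) = 2448$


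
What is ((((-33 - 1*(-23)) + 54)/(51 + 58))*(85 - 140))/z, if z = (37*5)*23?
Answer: -484/92759 ≈ -0.0052178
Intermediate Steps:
z = 4255 (z = 185*23 = 4255)
((((-33 - 1*(-23)) + 54)/(51 + 58))*(85 - 140))/z = ((((-33 - 1*(-23)) + 54)/(51 + 58))*(85 - 140))/4255 = ((((-33 + 23) + 54)/109)*(-55))*(1/4255) = (((-10 + 54)*(1/109))*(-55))*(1/4255) = ((44*(1/109))*(-55))*(1/4255) = ((44/109)*(-55))*(1/4255) = -2420/109*1/4255 = -484/92759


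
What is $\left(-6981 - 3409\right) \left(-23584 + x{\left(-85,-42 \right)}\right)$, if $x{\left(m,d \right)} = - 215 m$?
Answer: $55160510$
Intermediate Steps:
$\left(-6981 - 3409\right) \left(-23584 + x{\left(-85,-42 \right)}\right) = \left(-6981 - 3409\right) \left(-23584 - -18275\right) = - 10390 \left(-23584 + 18275\right) = \left(-10390\right) \left(-5309\right) = 55160510$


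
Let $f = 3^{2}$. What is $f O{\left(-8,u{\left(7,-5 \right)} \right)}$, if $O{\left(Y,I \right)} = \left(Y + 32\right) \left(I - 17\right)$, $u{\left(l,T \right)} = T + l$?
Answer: $-3240$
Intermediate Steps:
$O{\left(Y,I \right)} = \left(-17 + I\right) \left(32 + Y\right)$ ($O{\left(Y,I \right)} = \left(32 + Y\right) \left(-17 + I\right) = \left(-17 + I\right) \left(32 + Y\right)$)
$f = 9$
$f O{\left(-8,u{\left(7,-5 \right)} \right)} = 9 \left(-544 - -136 + 32 \left(-5 + 7\right) + \left(-5 + 7\right) \left(-8\right)\right) = 9 \left(-544 + 136 + 32 \cdot 2 + 2 \left(-8\right)\right) = 9 \left(-544 + 136 + 64 - 16\right) = 9 \left(-360\right) = -3240$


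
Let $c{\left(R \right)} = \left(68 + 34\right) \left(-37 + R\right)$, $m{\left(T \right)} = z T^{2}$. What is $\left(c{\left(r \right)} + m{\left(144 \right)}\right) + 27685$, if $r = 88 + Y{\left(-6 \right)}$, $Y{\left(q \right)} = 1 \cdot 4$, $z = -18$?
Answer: $-339953$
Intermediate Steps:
$Y{\left(q \right)} = 4$
$r = 92$ ($r = 88 + 4 = 92$)
$m{\left(T \right)} = - 18 T^{2}$
$c{\left(R \right)} = -3774 + 102 R$ ($c{\left(R \right)} = 102 \left(-37 + R\right) = -3774 + 102 R$)
$\left(c{\left(r \right)} + m{\left(144 \right)}\right) + 27685 = \left(\left(-3774 + 102 \cdot 92\right) - 18 \cdot 144^{2}\right) + 27685 = \left(\left(-3774 + 9384\right) - 373248\right) + 27685 = \left(5610 - 373248\right) + 27685 = -367638 + 27685 = -339953$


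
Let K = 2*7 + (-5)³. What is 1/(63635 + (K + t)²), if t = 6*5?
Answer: 1/70196 ≈ 1.4246e-5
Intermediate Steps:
K = -111 (K = 14 - 125 = -111)
t = 30
1/(63635 + (K + t)²) = 1/(63635 + (-111 + 30)²) = 1/(63635 + (-81)²) = 1/(63635 + 6561) = 1/70196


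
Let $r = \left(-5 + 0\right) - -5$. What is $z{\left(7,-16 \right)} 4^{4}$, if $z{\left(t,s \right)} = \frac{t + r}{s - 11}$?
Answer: $- \frac{1792}{27} \approx -66.37$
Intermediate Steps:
$r = 0$ ($r = -5 + 5 = 0$)
$z{\left(t,s \right)} = \frac{t}{-11 + s}$ ($z{\left(t,s \right)} = \frac{t + 0}{s - 11} = \frac{t}{-11 + s}$)
$z{\left(7,-16 \right)} 4^{4} = \frac{7}{-11 - 16} \cdot 4^{4} = \frac{7}{-27} \cdot 256 = 7 \left(- \frac{1}{27}\right) 256 = \left(- \frac{7}{27}\right) 256 = - \frac{1792}{27}$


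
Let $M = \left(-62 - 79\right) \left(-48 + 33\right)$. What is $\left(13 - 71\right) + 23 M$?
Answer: $48587$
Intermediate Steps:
$M = 2115$ ($M = \left(-141\right) \left(-15\right) = 2115$)
$\left(13 - 71\right) + 23 M = \left(13 - 71\right) + 23 \cdot 2115 = -58 + 48645 = 48587$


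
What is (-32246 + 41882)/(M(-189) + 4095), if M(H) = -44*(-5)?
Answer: 9636/4315 ≈ 2.2331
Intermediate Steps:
M(H) = 220
(-32246 + 41882)/(M(-189) + 4095) = (-32246 + 41882)/(220 + 4095) = 9636/4315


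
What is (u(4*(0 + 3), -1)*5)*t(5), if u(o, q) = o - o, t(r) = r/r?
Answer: 0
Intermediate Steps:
t(r) = 1
u(o, q) = 0
(u(4*(0 + 3), -1)*5)*t(5) = (0*5)*1 = 0*1 = 0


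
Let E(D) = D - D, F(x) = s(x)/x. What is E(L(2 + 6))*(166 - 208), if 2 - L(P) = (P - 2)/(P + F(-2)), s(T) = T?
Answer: 0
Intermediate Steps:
F(x) = 1 (F(x) = x/x = 1)
L(P) = 2 - (-2 + P)/(1 + P) (L(P) = 2 - (P - 2)/(P + 1) = 2 - (-2 + P)/(1 + P))
E(D) = 0
E(L(2 + 6))*(166 - 208) = 0*(166 - 208) = 0*(-42) = 0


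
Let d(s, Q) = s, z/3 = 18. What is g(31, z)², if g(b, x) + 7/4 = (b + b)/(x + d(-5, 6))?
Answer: 9025/38416 ≈ 0.23493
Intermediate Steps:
z = 54 (z = 3*18 = 54)
g(b, x) = -7/4 + 2*b/(-5 + x) (g(b, x) = -7/4 + (b + b)/(x - 5) = -7/4 + (2*b)/(-5 + x) = -7/4 + 2*b/(-5 + x))
g(31, z)² = ((35 - 7*54 + 8*31)/(4*(-5 + 54)))² = ((¼)*(35 - 378 + 248)/49)² = ((¼)*(1/49)*(-95))² = (-95/196)² = 9025/38416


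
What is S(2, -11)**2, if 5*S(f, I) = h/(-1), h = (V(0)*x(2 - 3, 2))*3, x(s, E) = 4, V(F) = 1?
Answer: 144/25 ≈ 5.7600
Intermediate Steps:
h = 12 (h = (1*4)*3 = 4*3 = 12)
S(f, I) = -12/5 (S(f, I) = (12/(-1))/5 = (12*(-1))/5 = (1/5)*(-12) = -12/5)
S(2, -11)**2 = (-12/5)**2 = 144/25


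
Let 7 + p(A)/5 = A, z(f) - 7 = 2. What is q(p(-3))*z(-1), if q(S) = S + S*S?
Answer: 22050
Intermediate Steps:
z(f) = 9 (z(f) = 7 + 2 = 9)
p(A) = -35 + 5*A
q(S) = S + S²
q(p(-3))*z(-1) = ((-35 + 5*(-3))*(1 + (-35 + 5*(-3))))*9 = ((-35 - 15)*(1 + (-35 - 15)))*9 = -50*(1 - 50)*9 = -50*(-49)*9 = 2450*9 = 22050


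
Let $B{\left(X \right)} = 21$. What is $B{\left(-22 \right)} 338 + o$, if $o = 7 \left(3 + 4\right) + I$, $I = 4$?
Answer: $7151$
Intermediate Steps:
$o = 53$ ($o = 7 \left(3 + 4\right) + 4 = 7 \cdot 7 + 4 = 49 + 4 = 53$)
$B{\left(-22 \right)} 338 + o = 21 \cdot 338 + 53 = 7098 + 53 = 7151$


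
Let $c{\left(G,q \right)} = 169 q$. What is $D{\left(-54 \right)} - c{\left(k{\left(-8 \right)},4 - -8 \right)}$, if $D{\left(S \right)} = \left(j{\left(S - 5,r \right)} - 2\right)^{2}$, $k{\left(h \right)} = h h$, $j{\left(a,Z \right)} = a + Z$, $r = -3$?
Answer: $2068$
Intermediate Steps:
$j{\left(a,Z \right)} = Z + a$
$k{\left(h \right)} = h^{2}$
$D{\left(S \right)} = \left(-10 + S\right)^{2}$ ($D{\left(S \right)} = \left(\left(-3 + \left(S - 5\right)\right) - 2\right)^{2} = \left(\left(-3 + \left(-5 + S\right)\right) - 2\right)^{2} = \left(\left(-8 + S\right) - 2\right)^{2} = \left(-10 + S\right)^{2}$)
$D{\left(-54 \right)} - c{\left(k{\left(-8 \right)},4 - -8 \right)} = \left(-10 - 54\right)^{2} - 169 \left(4 - -8\right) = \left(-64\right)^{2} - 169 \left(4 + 8\right) = 4096 - 169 \cdot 12 = 4096 - 2028 = 2068$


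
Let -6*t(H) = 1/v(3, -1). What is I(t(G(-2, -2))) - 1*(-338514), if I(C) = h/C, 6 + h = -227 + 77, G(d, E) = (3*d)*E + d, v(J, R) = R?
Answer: 337578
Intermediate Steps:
G(d, E) = d + 3*E*d (G(d, E) = 3*E*d + d = d + 3*E*d)
h = -156 (h = -6 + (-227 + 77) = -6 - 150 = -156)
t(H) = 1/6 (t(H) = -1/6/(-1) = -1/6*(-1) = 1/6)
I(C) = -156/C
I(t(G(-2, -2))) - 1*(-338514) = -156/1/6 - 1*(-338514) = -156*6 + 338514 = -936 + 338514 = 337578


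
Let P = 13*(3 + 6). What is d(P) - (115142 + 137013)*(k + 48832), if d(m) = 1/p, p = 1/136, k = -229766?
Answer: 45623412906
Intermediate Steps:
p = 1/136 ≈ 0.0073529
P = 117 (P = 13*9 = 117)
d(m) = 136 (d(m) = 1/(1/136) = 136)
d(P) - (115142 + 137013)*(k + 48832) = 136 - (115142 + 137013)*(-229766 + 48832) = 136 - 252155*(-180934) = 136 - 1*(-45623412770) = 136 + 45623412770 = 45623412906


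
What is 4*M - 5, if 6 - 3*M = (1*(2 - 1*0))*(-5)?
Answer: 49/3 ≈ 16.333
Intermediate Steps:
M = 16/3 (M = 2 - 1*(2 - 1*0)*(-5)/3 = 2 - 1*(2 + 0)*(-5)/3 = 2 - 1*2*(-5)/3 = 2 - 2*(-5)/3 = 2 - ⅓*(-10) = 2 + 10/3 = 16/3 ≈ 5.3333)
4*M - 5 = 4*(16/3) - 5 = 64/3 - 5 = 49/3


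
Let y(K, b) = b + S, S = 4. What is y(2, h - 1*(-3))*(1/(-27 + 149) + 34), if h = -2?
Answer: 20745/122 ≈ 170.04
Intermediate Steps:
y(K, b) = 4 + b (y(K, b) = b + 4 = 4 + b)
y(2, h - 1*(-3))*(1/(-27 + 149) + 34) = (4 + (-2 - 1*(-3)))*(1/(-27 + 149) + 34) = (4 + (-2 + 3))*(1/122 + 34) = (4 + 1)*(1/122 + 34) = 5*(4149/122) = 20745/122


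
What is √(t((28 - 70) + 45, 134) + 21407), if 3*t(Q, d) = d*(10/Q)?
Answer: √194003/3 ≈ 146.82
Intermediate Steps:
t(Q, d) = 10*d/(3*Q) (t(Q, d) = (d*(10/Q))/3 = (10*d/Q)/3 = 10*d/(3*Q))
√(t((28 - 70) + 45, 134) + 21407) = √((10/3)*134/((28 - 70) + 45) + 21407) = √((10/3)*134/(-42 + 45) + 21407) = √((10/3)*134/3 + 21407) = √((10/3)*134*(⅓) + 21407) = √(1340/9 + 21407) = √(194003/9) = √194003/3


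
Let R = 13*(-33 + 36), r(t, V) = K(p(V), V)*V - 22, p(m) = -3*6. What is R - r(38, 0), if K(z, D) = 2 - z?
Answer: 61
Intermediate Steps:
p(m) = -18
r(t, V) = -22 + 20*V (r(t, V) = (2 - 1*(-18))*V - 22 = (2 + 18)*V - 22 = 20*V - 22 = -22 + 20*V)
R = 39 (R = 13*3 = 39)
R - r(38, 0) = 39 - (-22 + 20*0) = 39 - (-22 + 0) = 39 - 1*(-22) = 39 + 22 = 61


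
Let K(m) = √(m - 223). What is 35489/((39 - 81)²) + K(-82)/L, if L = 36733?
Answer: 35489/1764 + I*√305/36733 ≈ 20.118 + 0.00047544*I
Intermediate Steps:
K(m) = √(-223 + m)
35489/((39 - 81)²) + K(-82)/L = 35489/((39 - 81)²) + √(-223 - 82)/36733 = 35489/((-42)²) + √(-305)*(1/36733) = 35489/1764 + (I*√305)*(1/36733) = 35489*(1/1764) + I*√305/36733 = 35489/1764 + I*√305/36733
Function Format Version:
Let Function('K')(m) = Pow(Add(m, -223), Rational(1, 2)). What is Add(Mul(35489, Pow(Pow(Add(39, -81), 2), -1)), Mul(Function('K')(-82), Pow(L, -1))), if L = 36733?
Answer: Add(Rational(35489, 1764), Mul(Rational(1, 36733), I, Pow(305, Rational(1, 2)))) ≈ Add(20.118, Mul(0.00047544, I))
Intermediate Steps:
Function('K')(m) = Pow(Add(-223, m), Rational(1, 2))
Add(Mul(35489, Pow(Pow(Add(39, -81), 2), -1)), Mul(Function('K')(-82), Pow(L, -1))) = Add(Mul(35489, Pow(Pow(Add(39, -81), 2), -1)), Mul(Pow(Add(-223, -82), Rational(1, 2)), Pow(36733, -1))) = Add(Mul(35489, Pow(Pow(-42, 2), -1)), Mul(Pow(-305, Rational(1, 2)), Rational(1, 36733))) = Add(Mul(35489, Pow(1764, -1)), Mul(Mul(I, Pow(305, Rational(1, 2))), Rational(1, 36733))) = Add(Mul(35489, Rational(1, 1764)), Mul(Rational(1, 36733), I, Pow(305, Rational(1, 2)))) = Add(Rational(35489, 1764), Mul(Rational(1, 36733), I, Pow(305, Rational(1, 2))))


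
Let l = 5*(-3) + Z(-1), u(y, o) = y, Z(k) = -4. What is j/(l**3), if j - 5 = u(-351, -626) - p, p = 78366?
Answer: 78712/6859 ≈ 11.476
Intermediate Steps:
l = -19 (l = 5*(-3) - 4 = -15 - 4 = -19)
j = -78712 (j = 5 + (-351 - 1*78366) = 5 + (-351 - 78366) = 5 - 78717 = -78712)
j/(l**3) = -78712/((-19)**3) = -78712/(-6859) = -78712*(-1/6859) = 78712/6859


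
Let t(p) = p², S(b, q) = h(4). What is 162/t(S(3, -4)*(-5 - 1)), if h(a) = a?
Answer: 9/32 ≈ 0.28125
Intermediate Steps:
S(b, q) = 4
162/t(S(3, -4)*(-5 - 1)) = 162/((4*(-5 - 1))²) = 162/((4*(-6))²) = 162/((-24)²) = 162/576 = 162*(1/576) = 9/32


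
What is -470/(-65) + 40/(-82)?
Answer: 3594/533 ≈ 6.7430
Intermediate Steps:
-470/(-65) + 40/(-82) = -470*(-1/65) + 40*(-1/82) = 94/13 - 20/41 = 3594/533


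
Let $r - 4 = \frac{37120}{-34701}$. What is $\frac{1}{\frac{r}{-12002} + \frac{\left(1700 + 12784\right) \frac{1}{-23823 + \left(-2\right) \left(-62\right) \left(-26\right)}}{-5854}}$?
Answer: $- \frac{22552259677599}{3443101976} \approx -6550.0$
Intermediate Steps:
$r = \frac{101684}{34701}$ ($r = 4 + \frac{37120}{-34701} = 4 + 37120 \left(- \frac{1}{34701}\right) = 4 - \frac{37120}{34701} = \frac{101684}{34701} \approx 2.9303$)
$\frac{1}{\frac{r}{-12002} + \frac{\left(1700 + 12784\right) \frac{1}{-23823 + \left(-2\right) \left(-62\right) \left(-26\right)}}{-5854}} = \frac{1}{\frac{101684}{34701 \left(-12002\right)} + \frac{\left(1700 + 12784\right) \frac{1}{-23823 + \left(-2\right) \left(-62\right) \left(-26\right)}}{-5854}} = \frac{1}{\frac{101684}{34701} \left(- \frac{1}{12002}\right) + \frac{14484}{-23823 + 124 \left(-26\right)} \left(- \frac{1}{5854}\right)} = \frac{1}{- \frac{50842}{208240701} + \frac{14484}{-23823 - 3224} \left(- \frac{1}{5854}\right)} = \frac{1}{- \frac{50842}{208240701} + \frac{14484}{-27047} \left(- \frac{1}{5854}\right)} = \frac{1}{- \frac{50842}{208240701} + 14484 \left(- \frac{1}{27047}\right) \left(- \frac{1}{5854}\right)} = \frac{1}{- \frac{50842}{208240701} - - \frac{426}{4656857}} = \frac{1}{- \frac{50842}{208240701} + \frac{426}{4656857}} = \frac{1}{- \frac{3443101976}{22552259677599}} = - \frac{22552259677599}{3443101976}$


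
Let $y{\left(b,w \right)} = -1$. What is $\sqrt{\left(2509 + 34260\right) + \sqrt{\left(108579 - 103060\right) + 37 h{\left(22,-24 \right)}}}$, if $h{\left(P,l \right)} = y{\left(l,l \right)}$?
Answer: $\sqrt{36769 + \sqrt{5482}} \approx 191.95$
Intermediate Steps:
$h{\left(P,l \right)} = -1$
$\sqrt{\left(2509 + 34260\right) + \sqrt{\left(108579 - 103060\right) + 37 h{\left(22,-24 \right)}}} = \sqrt{\left(2509 + 34260\right) + \sqrt{\left(108579 - 103060\right) + 37 \left(-1\right)}} = \sqrt{36769 + \sqrt{\left(108579 - 103060\right) - 37}} = \sqrt{36769 + \sqrt{5519 - 37}} = \sqrt{36769 + \sqrt{5482}}$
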